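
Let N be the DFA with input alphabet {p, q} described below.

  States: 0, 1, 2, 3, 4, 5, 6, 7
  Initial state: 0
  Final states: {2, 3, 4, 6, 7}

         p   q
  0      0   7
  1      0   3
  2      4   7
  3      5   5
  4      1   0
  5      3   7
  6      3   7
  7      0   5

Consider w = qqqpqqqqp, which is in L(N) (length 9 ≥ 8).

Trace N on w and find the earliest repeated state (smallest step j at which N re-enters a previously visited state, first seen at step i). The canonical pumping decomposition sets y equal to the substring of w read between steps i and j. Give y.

qq

Run of N on w = q q q p q q q q p:
  step 0: 0  (start)
  step 1: 7  (read q: 0→7)
  step 2: 5  (read q: 7→5)
  step 3: 7  (read q: 5→7)   ← first repeat (7 seen earlier)
  step 4: 0  (read p: 7→0)
  step 5: 7  (read q: 0→7)
  step 6: 5  (read q: 7→5)
  step 7: 7  (read q: 5→7)
  step 8: 5  (read q: 7→5)
  step 9: 3  (read p: 5→3)

So i = 1, j = 3, giving x = w[0:1] = q, y = w[1:3] = qq, z = w[3:9] = pqqqqp.
Check: |xy| = 3 ≤ 8 and |y| = 2 ≥ 1. Reading y takes N from 7 back to 7, so every xyⁱz is accepted.
Since N has 8 states, any run of length ≥ 8 visits 8+1 states, so by pigeonhole some state repeats within the first 8 steps — that repeat gives the pumpable loop.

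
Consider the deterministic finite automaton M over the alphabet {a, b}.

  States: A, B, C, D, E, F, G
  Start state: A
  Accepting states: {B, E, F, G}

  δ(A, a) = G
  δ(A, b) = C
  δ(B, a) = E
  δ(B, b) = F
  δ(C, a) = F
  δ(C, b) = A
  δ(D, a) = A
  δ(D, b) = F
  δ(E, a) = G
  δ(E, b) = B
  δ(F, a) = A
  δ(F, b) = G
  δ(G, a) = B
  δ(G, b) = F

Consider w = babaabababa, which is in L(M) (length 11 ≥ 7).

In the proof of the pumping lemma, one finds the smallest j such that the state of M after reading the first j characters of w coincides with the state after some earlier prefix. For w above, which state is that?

Run of M on w = b a b a a b a b a b a:
  step 0: A  (start)
  step 1: C  (read b: A→C)
  step 2: F  (read a: C→F)
  step 3: G  (read b: F→G)
  step 4: B  (read a: G→B)
  step 5: E  (read a: B→E)
  step 6: B  (read b: E→B)   ← first repeat (B seen earlier)
  step 7: E  (read a: B→E)
  step 8: B  (read b: E→B)
  step 9: E  (read a: B→E)
  step 10: B  (read b: E→B)
  step 11: E  (read a: B→E)

The earliest repeat is at step j = 6: M is in B, which it already visited at step i = 4.

B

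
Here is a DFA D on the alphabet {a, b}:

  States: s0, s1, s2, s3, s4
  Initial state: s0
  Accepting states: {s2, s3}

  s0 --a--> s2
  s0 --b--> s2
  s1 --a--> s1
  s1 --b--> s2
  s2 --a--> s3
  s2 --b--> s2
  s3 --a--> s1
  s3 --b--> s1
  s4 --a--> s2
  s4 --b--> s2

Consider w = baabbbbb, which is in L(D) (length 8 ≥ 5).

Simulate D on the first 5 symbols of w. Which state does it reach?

State sequence: s0 -b-> s2 -a-> s3 -a-> s1 -b-> s2 -b-> s2

After reading 5 characters, D is in state s2.

s2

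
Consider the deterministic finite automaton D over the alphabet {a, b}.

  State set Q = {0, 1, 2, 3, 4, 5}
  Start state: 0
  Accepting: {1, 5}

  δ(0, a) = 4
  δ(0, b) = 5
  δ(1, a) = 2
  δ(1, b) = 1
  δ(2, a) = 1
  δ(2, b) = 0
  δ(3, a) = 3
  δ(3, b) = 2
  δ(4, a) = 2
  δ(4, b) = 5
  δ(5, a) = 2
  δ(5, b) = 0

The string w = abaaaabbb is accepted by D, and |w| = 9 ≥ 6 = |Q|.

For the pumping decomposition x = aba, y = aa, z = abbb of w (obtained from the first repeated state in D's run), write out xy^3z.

xy^3z = aba·aa·aa·aa·abbb = abaaaaaaaabbb.
Reading y = aa takes D from 2 back to 2, so after x·y·y·y the machine is still in 2, and z then leads to the accepting state 1. Hence abaaaaaaaabbb ∈ L(D).

abaaaaaaaabbb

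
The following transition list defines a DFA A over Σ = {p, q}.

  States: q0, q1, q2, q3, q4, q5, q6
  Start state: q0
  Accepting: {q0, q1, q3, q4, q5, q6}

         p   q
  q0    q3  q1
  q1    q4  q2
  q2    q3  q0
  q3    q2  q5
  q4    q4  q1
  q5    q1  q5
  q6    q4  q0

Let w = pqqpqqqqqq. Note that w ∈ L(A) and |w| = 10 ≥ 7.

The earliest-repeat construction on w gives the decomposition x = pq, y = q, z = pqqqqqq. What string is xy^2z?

xy^2z = pq·q·q·pqqqqqq = pqqqpqqqqqq.
Reading y = q takes A from q5 back to q5, so after x·y·y the machine is still in q5, and z then leads to the accepting state q1. Hence pqqqpqqqqqq ∈ L(A).

pqqqpqqqqqq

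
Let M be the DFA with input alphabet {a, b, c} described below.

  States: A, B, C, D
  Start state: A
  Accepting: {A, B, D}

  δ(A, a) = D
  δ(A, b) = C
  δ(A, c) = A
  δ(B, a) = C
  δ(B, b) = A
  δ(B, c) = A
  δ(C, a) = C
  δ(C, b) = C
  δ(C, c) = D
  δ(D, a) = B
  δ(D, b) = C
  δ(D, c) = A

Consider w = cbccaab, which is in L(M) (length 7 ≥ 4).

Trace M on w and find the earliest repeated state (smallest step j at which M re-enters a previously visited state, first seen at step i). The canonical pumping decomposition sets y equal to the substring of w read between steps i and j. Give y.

c

Run of M on w = c b c c a a b:
  step 0: A  (start)
  step 1: A  (read c: A→A)   ← first repeat (A seen earlier)
  step 2: C  (read b: A→C)
  step 3: D  (read c: C→D)
  step 4: A  (read c: D→A)
  step 5: D  (read a: A→D)
  step 6: B  (read a: D→B)
  step 7: A  (read b: B→A)

So i = 0, j = 1, giving x = w[0:0] = ε, y = w[0:1] = c, z = w[1:7] = bccaab.
Check: |xy| = 1 ≤ 4 and |y| = 1 ≥ 1. Reading y takes M from A back to A, so every xyⁱz is accepted.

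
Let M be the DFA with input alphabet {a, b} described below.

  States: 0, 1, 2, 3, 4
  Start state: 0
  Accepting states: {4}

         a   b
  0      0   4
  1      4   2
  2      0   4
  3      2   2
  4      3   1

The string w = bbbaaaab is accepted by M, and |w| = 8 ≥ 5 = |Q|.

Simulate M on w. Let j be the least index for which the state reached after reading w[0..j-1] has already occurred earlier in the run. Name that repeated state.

0

State sequence: 0 -b-> 4 -b-> 1 -b-> 2 -a-> 0 -a-> 0 -a-> 0 -a-> 0 -b-> 4
First repeat at step 4: 0 was already visited.

The earliest repeat is at step j = 4: M is in 0, which it already visited at step i = 0.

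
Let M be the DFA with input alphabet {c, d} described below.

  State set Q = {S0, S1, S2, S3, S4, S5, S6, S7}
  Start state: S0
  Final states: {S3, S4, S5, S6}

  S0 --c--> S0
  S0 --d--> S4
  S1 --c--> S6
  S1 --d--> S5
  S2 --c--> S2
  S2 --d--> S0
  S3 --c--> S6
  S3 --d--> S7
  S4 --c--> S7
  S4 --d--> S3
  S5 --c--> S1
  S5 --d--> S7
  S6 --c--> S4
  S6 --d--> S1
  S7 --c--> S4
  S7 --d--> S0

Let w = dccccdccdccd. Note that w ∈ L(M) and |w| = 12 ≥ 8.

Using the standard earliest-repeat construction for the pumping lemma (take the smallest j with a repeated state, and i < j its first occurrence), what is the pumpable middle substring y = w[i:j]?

Run of M on w = d c c c c d c c d c c d:
  step 0: S0  (start)
  step 1: S4  (read d: S0→S4)
  step 2: S7  (read c: S4→S7)
  step 3: S4  (read c: S7→S4)   ← first repeat (S4 seen earlier)
  step 4: S7  (read c: S4→S7)
  step 5: S4  (read c: S7→S4)
  step 6: S3  (read d: S4→S3)
  step 7: S6  (read c: S3→S6)
  step 8: S4  (read c: S6→S4)
  step 9: S3  (read d: S4→S3)
  step 10: S6  (read c: S3→S6)
  step 11: S4  (read c: S6→S4)
  step 12: S3  (read d: S4→S3)

So i = 1, j = 3, giving x = w[0:1] = d, y = w[1:3] = cc, z = w[3:12] = ccdccdccd.
Check: |xy| = 3 ≤ 8 and |y| = 2 ≥ 1. Reading y takes M from S4 back to S4, so every xyⁱz is accepted.

cc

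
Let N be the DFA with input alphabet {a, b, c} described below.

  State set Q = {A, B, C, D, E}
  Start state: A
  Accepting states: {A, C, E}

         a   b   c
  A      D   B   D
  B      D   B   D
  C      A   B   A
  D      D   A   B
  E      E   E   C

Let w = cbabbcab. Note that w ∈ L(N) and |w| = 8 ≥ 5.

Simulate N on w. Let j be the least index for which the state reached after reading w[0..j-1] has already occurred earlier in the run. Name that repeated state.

State sequence: A -c-> D -b-> A -a-> D -b-> A -b-> B -c-> D -a-> D -b-> A
First repeat at step 2: A was already visited.

The earliest repeat is at step j = 2: N is in A, which it already visited at step i = 0.
Since N has 5 states, any run of length ≥ 5 visits 5+1 states, so by pigeonhole some state repeats within the first 5 steps — that repeat gives the pumpable loop.

A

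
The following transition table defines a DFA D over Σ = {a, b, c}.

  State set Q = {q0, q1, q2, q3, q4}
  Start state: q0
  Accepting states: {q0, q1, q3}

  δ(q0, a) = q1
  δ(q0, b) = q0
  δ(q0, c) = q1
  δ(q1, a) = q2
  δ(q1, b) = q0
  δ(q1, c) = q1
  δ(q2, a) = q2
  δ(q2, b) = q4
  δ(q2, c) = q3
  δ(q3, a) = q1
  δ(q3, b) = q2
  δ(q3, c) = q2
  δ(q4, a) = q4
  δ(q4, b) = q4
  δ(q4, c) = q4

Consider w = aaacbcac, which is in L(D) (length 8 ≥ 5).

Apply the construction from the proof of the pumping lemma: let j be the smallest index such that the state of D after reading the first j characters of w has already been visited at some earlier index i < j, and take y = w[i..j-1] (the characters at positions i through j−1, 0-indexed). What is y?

Run of D on w = a a a c b c a c:
  step 0: q0  (start)
  step 1: q1  (read a: q0→q1)
  step 2: q2  (read a: q1→q2)
  step 3: q2  (read a: q2→q2)   ← first repeat (q2 seen earlier)
  step 4: q3  (read c: q2→q3)
  step 5: q2  (read b: q3→q2)
  step 6: q3  (read c: q2→q3)
  step 7: q1  (read a: q3→q1)
  step 8: q1  (read c: q1→q1)

So i = 2, j = 3, giving x = w[0:2] = aa, y = w[2:3] = a, z = w[3:8] = cbcac.
Check: |xy| = 3 ≤ 5 and |y| = 1 ≥ 1. Reading y takes D from q2 back to q2, so every xyⁱz is accepted.

a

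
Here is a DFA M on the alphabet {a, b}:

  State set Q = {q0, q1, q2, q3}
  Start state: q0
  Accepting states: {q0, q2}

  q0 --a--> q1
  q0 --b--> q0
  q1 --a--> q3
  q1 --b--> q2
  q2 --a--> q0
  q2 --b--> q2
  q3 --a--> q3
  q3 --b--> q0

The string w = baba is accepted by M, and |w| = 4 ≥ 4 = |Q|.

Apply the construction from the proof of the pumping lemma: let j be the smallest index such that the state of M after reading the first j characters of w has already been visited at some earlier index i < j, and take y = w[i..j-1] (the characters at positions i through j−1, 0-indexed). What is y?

b

Run of M on w = b a b a:
  step 0: q0  (start)
  step 1: q0  (read b: q0→q0)   ← first repeat (q0 seen earlier)
  step 2: q1  (read a: q0→q1)
  step 3: q2  (read b: q1→q2)
  step 4: q0  (read a: q2→q0)

So i = 0, j = 1, giving x = w[0:0] = ε, y = w[0:1] = b, z = w[1:4] = aba.
Check: |xy| = 1 ≤ 4 and |y| = 1 ≥ 1. Reading y takes M from q0 back to q0, so every xyⁱz is accepted.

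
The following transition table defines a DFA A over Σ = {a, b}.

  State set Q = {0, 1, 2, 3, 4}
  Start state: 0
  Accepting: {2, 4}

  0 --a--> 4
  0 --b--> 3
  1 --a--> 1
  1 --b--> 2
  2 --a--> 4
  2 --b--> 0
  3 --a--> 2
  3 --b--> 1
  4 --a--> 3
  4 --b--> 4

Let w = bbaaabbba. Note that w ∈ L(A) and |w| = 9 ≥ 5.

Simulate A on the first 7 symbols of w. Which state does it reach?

0

Run of A on the first 7 characters of w = b b a a a b b:
  step 0: 0  (start)
  step 1: 3  (read b: 0→3)
  step 2: 1  (read b: 3→1)
  step 3: 1  (read a: 1→1)
  step 4: 1  (read a: 1→1)
  step 5: 1  (read a: 1→1)
  step 6: 2  (read b: 1→2)
  step 7: 0  (read b: 2→0)

After reading 7 characters, A is in state 0.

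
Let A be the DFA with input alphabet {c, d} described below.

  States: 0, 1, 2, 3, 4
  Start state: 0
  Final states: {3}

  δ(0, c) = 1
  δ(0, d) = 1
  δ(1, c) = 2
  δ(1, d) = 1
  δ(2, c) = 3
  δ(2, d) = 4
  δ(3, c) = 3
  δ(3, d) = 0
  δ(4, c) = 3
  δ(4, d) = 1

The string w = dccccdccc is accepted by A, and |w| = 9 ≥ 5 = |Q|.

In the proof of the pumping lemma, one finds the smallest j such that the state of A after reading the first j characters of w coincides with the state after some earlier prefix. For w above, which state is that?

Run of A on w = d c c c c d c c c:
  step 0: 0  (start)
  step 1: 1  (read d: 0→1)
  step 2: 2  (read c: 1→2)
  step 3: 3  (read c: 2→3)
  step 4: 3  (read c: 3→3)   ← first repeat (3 seen earlier)
  step 5: 3  (read c: 3→3)
  step 6: 0  (read d: 3→0)
  step 7: 1  (read c: 0→1)
  step 8: 2  (read c: 1→2)
  step 9: 3  (read c: 2→3)

The earliest repeat is at step j = 4: A is in 3, which it already visited at step i = 3.

3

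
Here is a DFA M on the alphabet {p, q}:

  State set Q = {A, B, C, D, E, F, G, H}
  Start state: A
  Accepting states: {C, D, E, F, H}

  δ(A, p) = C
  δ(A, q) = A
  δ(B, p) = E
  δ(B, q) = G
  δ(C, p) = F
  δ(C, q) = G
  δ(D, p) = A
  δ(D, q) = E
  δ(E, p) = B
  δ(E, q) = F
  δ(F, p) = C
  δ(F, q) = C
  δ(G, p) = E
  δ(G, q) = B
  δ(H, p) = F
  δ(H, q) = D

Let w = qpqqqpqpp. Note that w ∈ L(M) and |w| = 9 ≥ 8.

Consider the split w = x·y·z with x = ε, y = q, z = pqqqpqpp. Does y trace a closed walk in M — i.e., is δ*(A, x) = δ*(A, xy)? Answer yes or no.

Run of M on the first 1 characters of w = q:
  step 0: A  (start)
  step 1: A  (read q: A→A)

After x (step 0): A. After xy (step 1): A.
They match, so y = q drives M around a cycle from A back to itself; pumping y any number of times keeps M in A before reading z, and xyⁱz ∈ L(M) for every i ≥ 0.

yes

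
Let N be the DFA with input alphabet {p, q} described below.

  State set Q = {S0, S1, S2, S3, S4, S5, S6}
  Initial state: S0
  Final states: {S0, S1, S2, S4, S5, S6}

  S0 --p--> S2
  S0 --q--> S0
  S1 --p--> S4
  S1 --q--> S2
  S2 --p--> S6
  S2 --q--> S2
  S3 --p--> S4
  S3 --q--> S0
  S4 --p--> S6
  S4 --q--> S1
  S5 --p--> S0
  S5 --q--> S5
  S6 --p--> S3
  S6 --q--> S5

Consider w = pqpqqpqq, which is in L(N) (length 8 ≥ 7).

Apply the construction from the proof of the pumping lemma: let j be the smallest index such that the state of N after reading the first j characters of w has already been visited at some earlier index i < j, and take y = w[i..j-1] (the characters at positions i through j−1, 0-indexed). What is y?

q

Run of N on w = p q p q q p q q:
  step 0: S0  (start)
  step 1: S2  (read p: S0→S2)
  step 2: S2  (read q: S2→S2)   ← first repeat (S2 seen earlier)
  step 3: S6  (read p: S2→S6)
  step 4: S5  (read q: S6→S5)
  step 5: S5  (read q: S5→S5)
  step 6: S0  (read p: S5→S0)
  step 7: S0  (read q: S0→S0)
  step 8: S0  (read q: S0→S0)

So i = 1, j = 2, giving x = w[0:1] = p, y = w[1:2] = q, z = w[2:8] = pqqpqq.
Check: |xy| = 2 ≤ 7 and |y| = 1 ≥ 1. Reading y takes N from S2 back to S2, so every xyⁱz is accepted.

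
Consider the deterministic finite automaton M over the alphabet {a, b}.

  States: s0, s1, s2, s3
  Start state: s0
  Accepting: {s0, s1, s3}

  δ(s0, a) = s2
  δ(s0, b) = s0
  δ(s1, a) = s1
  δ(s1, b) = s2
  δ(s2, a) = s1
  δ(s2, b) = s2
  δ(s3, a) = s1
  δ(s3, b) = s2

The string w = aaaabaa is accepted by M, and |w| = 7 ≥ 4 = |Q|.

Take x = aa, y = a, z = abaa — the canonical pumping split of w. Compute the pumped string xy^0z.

xy⁰z = xz = aa·abaa = aaabaa.
Reading y = a takes M from s1 back to s1, so after x the machine is still in s1, and z then leads to the accepting state s1. Hence aaabaa ∈ L(M).

aaabaa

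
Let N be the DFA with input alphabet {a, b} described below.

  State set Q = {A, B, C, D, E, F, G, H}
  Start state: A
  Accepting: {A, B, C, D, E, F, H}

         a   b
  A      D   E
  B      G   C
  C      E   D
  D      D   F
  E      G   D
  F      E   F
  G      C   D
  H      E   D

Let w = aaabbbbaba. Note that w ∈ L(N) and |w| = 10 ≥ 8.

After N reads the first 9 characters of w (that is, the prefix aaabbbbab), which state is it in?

D

Run of N on the first 9 characters of w = a a a b b b b a b:
  step 0: A  (start)
  step 1: D  (read a: A→D)
  step 2: D  (read a: D→D)
  step 3: D  (read a: D→D)
  step 4: F  (read b: D→F)
  step 5: F  (read b: F→F)
  step 6: F  (read b: F→F)
  step 7: F  (read b: F→F)
  step 8: E  (read a: F→E)
  step 9: D  (read b: E→D)

After reading 9 characters, N is in state D.
(This kind of state-tracing is the core of the pumping-lemma construction: with 8 states, pigeonhole forces a repeat within the first 8 steps.)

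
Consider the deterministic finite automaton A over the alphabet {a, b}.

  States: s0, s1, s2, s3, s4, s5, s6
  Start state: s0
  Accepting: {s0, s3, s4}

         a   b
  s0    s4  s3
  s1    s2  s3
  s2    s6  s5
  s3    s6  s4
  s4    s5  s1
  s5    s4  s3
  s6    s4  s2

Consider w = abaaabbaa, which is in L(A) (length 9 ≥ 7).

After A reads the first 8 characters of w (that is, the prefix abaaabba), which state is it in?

s6

Run of A on the first 8 characters of w = a b a a a b b a:
  step 0: s0  (start)
  step 1: s4  (read a: s0→s4)
  step 2: s1  (read b: s4→s1)
  step 3: s2  (read a: s1→s2)
  step 4: s6  (read a: s2→s6)
  step 5: s4  (read a: s6→s4)
  step 6: s1  (read b: s4→s1)
  step 7: s3  (read b: s1→s3)
  step 8: s6  (read a: s3→s6)

After reading 8 characters, A is in state s6.
(This kind of state-tracing is the core of the pumping-lemma construction: with 7 states, pigeonhole forces a repeat within the first 7 steps.)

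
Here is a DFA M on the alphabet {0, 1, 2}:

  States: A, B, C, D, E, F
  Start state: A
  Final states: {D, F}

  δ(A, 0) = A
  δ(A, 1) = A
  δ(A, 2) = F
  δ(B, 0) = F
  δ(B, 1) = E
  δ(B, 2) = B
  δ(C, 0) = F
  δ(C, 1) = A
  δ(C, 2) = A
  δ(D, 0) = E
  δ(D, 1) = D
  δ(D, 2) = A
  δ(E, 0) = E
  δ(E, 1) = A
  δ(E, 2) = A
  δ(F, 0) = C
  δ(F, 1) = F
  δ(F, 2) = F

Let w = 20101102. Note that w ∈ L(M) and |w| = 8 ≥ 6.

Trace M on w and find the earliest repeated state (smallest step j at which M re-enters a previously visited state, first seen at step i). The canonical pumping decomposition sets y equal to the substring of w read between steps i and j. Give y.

201

Run of M on w = 2 0 1 0 1 1 0 2:
  step 0: A  (start)
  step 1: F  (read 2: A→F)
  step 2: C  (read 0: F→C)
  step 3: A  (read 1: C→A)   ← first repeat (A seen earlier)
  step 4: A  (read 0: A→A)
  step 5: A  (read 1: A→A)
  step 6: A  (read 1: A→A)
  step 7: A  (read 0: A→A)
  step 8: F  (read 2: A→F)

So i = 0, j = 3, giving x = w[0:0] = ε, y = w[0:3] = 201, z = w[3:8] = 01102.
Check: |xy| = 3 ≤ 6 and |y| = 3 ≥ 1. Reading y takes M from A back to A, so every xyⁱz is accepted.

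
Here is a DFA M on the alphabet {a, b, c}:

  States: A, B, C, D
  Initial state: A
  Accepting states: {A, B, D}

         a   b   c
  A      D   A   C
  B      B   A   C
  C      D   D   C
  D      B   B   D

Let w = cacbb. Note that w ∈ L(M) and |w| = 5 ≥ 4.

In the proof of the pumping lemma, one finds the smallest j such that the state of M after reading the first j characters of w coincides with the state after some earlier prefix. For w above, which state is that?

D

Run of M on w = c a c b b:
  step 0: A  (start)
  step 1: C  (read c: A→C)
  step 2: D  (read a: C→D)
  step 3: D  (read c: D→D)   ← first repeat (D seen earlier)
  step 4: B  (read b: D→B)
  step 5: A  (read b: B→A)

The earliest repeat is at step j = 3: M is in D, which it already visited at step i = 2.
With |Q| = 4, pigeonhole forces a state repeat no later than step 4; the substring read between the first and second visits to that state can be pumped.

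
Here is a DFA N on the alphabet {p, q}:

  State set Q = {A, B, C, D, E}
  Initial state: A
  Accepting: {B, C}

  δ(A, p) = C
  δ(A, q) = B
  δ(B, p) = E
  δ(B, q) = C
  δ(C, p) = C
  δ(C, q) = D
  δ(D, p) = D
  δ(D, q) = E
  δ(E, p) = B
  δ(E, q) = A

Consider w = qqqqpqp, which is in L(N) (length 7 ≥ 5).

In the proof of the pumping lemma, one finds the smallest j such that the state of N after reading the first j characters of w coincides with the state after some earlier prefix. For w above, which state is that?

B

Run of N on w = q q q q p q p:
  step 0: A  (start)
  step 1: B  (read q: A→B)
  step 2: C  (read q: B→C)
  step 3: D  (read q: C→D)
  step 4: E  (read q: D→E)
  step 5: B  (read p: E→B)   ← first repeat (B seen earlier)
  step 6: C  (read q: B→C)
  step 7: C  (read p: C→C)

The earliest repeat is at step j = 5: N is in B, which it already visited at step i = 1.
Pumping length from the standard proof: p = 5 (the number of states). The repeated state found above gives |xy| = j ≤ 5 and |y| = j − i ≥ 1.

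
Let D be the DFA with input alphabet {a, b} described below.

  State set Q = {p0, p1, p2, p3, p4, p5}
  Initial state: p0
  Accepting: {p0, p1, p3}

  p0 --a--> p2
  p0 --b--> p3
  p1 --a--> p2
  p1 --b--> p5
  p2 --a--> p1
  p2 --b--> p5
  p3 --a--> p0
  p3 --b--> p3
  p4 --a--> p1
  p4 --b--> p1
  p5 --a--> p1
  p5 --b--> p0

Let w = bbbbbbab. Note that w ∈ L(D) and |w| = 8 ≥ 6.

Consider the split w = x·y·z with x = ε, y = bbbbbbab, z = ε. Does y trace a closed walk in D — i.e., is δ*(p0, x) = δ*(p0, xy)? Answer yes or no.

no

Run of D on the first 8 characters of w = b b b b b b a b:
  step 0: p0  (start)
  step 1: p3  (read b: p0→p3)
  step 2: p3  (read b: p3→p3)
  step 3: p3  (read b: p3→p3)
  step 4: p3  (read b: p3→p3)
  step 5: p3  (read b: p3→p3)
  step 6: p3  (read b: p3→p3)
  step 7: p0  (read a: p3→p0)
  step 8: p3  (read b: p0→p3)

After x (step 0): p0. After xy (step 8): p3.
They differ (p0 ≠ p3), so y is not a cycle from the state after x; this split is not the one the pumping-lemma construction produces, and pumping y need not keep the string in L(D).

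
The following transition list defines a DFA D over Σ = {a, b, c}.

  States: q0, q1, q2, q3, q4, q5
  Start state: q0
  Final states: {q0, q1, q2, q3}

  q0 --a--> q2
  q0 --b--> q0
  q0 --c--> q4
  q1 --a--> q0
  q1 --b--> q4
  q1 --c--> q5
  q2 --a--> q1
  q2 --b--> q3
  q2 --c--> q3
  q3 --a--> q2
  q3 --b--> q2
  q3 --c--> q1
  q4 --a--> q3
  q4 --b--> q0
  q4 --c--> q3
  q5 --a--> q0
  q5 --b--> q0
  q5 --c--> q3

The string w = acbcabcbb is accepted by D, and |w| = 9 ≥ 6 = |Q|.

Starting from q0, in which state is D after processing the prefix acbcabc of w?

State sequence: q0 -a-> q2 -c-> q3 -b-> q2 -c-> q3 -a-> q2 -b-> q3 -c-> q1

After reading 7 characters, D is in state q1.
(This kind of state-tracing is the core of the pumping-lemma construction: with 6 states, pigeonhole forces a repeat within the first 6 steps.)

q1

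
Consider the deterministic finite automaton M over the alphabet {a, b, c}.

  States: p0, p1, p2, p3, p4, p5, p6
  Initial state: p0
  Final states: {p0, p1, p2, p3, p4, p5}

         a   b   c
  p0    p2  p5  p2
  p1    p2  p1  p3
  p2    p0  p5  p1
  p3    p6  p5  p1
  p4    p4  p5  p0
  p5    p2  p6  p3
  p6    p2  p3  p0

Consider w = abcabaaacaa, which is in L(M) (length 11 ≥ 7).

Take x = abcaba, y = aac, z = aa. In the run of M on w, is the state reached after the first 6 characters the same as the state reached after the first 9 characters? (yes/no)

State sequence: p0 -a-> p2 -b-> p5 -c-> p3 -a-> p6 -b-> p3 -a-> p6 -a-> p2 -a-> p0 -c-> p2

After x (step 6): p6. After xy (step 9): p2.
They differ (p6 ≠ p2), so y is not a cycle from the state after x; this split is not the one the pumping-lemma construction produces, and pumping y need not keep the string in L(M).

no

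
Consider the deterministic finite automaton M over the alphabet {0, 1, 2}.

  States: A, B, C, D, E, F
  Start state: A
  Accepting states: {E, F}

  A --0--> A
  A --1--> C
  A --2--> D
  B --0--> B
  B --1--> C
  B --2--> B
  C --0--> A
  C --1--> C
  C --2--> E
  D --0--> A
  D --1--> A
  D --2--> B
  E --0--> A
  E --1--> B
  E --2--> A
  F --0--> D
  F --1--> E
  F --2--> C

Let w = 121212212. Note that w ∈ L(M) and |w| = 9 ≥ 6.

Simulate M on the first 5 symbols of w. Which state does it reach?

C

State sequence: A -1-> C -2-> E -1-> B -2-> B -1-> C

After reading 5 characters, M is in state C.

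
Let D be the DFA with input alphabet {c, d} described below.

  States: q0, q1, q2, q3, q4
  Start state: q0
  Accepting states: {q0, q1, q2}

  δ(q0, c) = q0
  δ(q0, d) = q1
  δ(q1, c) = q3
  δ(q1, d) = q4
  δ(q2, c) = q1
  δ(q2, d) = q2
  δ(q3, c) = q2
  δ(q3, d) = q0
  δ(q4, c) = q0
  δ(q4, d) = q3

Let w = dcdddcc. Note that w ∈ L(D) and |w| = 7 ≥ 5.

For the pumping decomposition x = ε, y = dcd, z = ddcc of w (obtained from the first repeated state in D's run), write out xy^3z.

dcddcddcdddcc

xy^3z = ε·dcd·dcd·dcd·ddcc = dcddcddcdddcc.
Reading y = dcd takes D from q0 back to q0, so after x·y·y·y the machine is still in q0, and z then leads to the accepting state q0. Hence dcddcddcdddcc ∈ L(D).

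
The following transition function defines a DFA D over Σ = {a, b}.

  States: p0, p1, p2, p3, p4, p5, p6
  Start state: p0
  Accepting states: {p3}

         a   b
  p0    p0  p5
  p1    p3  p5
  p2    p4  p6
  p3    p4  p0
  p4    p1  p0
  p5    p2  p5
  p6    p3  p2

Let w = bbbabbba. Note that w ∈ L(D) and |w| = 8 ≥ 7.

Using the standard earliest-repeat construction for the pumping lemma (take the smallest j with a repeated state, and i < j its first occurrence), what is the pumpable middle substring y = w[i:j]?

b

State sequence: p0 -b-> p5 -b-> p5 -b-> p5 -a-> p2 -b-> p6 -b-> p2 -b-> p6 -a-> p3
First repeat at step 2: p5 was already visited.

So i = 1, j = 2, giving x = w[0:1] = b, y = w[1:2] = b, z = w[2:8] = babbba.
Check: |xy| = 2 ≤ 7 and |y| = 1 ≥ 1. Reading y takes D from p5 back to p5, so every xyⁱz is accepted.
With |Q| = 7, pigeonhole forces a state repeat no later than step 7; the substring read between the first and second visits to that state can be pumped.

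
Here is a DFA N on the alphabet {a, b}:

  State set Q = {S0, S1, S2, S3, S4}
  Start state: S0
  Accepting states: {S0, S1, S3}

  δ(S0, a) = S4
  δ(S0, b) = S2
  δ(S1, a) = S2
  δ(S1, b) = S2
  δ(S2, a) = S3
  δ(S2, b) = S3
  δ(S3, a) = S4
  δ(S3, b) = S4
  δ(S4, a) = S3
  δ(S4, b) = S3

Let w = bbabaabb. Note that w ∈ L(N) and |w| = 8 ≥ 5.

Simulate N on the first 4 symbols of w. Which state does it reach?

Run of N on the first 4 characters of w = b b a b:
  step 0: S0  (start)
  step 1: S2  (read b: S0→S2)
  step 2: S3  (read b: S2→S3)
  step 3: S4  (read a: S3→S4)
  step 4: S3  (read b: S4→S3)

After reading 4 characters, N is in state S3.

S3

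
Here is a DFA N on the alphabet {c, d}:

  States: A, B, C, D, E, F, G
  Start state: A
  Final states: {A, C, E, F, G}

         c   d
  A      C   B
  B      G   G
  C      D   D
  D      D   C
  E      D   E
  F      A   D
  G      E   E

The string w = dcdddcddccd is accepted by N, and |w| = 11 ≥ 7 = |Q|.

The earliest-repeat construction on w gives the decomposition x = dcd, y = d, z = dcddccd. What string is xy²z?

xy^2z = dcd·d·d·dcddccd = dcddddcddccd.
Reading y = d takes N from E back to E, so after x·y·y the machine is still in E, and z then leads to the accepting state C. Hence dcddddcddccd ∈ L(N).

dcddddcddccd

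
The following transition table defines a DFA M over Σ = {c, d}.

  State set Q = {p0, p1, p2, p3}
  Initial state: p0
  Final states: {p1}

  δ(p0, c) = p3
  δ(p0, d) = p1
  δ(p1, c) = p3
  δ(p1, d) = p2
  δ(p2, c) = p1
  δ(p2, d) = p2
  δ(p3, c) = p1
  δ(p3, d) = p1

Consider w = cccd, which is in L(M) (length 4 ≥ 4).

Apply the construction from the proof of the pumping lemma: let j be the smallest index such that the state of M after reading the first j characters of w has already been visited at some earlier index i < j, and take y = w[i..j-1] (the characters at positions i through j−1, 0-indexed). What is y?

cc

State sequence: p0 -c-> p3 -c-> p1 -c-> p3 -d-> p1
First repeat at step 3: p3 was already visited.

So i = 1, j = 3, giving x = w[0:1] = c, y = w[1:3] = cc, z = w[3:4] = d.
Check: |xy| = 3 ≤ 4 and |y| = 2 ≥ 1. Reading y takes M from p3 back to p3, so every xyⁱz is accepted.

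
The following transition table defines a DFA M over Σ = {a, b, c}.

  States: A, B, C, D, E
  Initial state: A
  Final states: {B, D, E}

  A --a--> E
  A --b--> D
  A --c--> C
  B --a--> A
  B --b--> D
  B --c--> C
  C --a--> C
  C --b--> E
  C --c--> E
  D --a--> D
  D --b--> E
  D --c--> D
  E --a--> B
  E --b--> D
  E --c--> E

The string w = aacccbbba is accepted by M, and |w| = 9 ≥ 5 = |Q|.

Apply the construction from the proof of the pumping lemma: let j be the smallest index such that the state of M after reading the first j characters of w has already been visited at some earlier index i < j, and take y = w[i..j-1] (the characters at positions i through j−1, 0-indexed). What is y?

State sequence: A -a-> E -a-> B -c-> C -c-> E -c-> E -b-> D -b-> E -b-> D -a-> D
First repeat at step 4: E was already visited.

So i = 1, j = 4, giving x = w[0:1] = a, y = w[1:4] = acc, z = w[4:9] = cbbba.
Check: |xy| = 4 ≤ 5 and |y| = 3 ≥ 1. Reading y takes M from E back to E, so every xyⁱz is accepted.

acc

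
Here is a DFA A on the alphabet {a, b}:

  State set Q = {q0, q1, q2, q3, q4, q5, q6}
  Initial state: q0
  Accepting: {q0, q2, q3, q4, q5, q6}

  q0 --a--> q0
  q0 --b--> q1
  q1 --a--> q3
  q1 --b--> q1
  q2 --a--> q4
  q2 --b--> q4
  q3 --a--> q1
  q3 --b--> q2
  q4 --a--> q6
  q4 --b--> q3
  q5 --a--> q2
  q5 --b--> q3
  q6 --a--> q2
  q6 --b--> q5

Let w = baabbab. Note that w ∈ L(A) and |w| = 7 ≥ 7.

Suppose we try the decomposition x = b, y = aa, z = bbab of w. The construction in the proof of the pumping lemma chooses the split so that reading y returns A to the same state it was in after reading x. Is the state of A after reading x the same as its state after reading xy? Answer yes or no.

yes

Run of A on the first 3 characters of w = b a a:
  step 0: q0  (start)
  step 1: q1  (read b: q0→q1)
  step 2: q3  (read a: q1→q3)
  step 3: q1  (read a: q3→q1)

After x (step 1): q1. After xy (step 3): q1.
They match, so y = aa drives A around a cycle from q1 back to itself; pumping y any number of times keeps A in q1 before reading z, and xyⁱz ∈ L(A) for every i ≥ 0.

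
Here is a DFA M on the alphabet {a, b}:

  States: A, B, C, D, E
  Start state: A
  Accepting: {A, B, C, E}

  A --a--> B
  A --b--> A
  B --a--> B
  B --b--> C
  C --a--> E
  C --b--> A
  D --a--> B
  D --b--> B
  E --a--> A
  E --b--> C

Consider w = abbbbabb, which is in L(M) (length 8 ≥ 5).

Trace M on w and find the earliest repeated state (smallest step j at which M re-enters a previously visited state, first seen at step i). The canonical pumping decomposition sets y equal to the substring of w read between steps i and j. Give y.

State sequence: A -a-> B -b-> C -b-> A -b-> A -b-> A -a-> B -b-> C -b-> A
First repeat at step 3: A was already visited.

So i = 0, j = 3, giving x = w[0:0] = ε, y = w[0:3] = abb, z = w[3:8] = bbabb.
Check: |xy| = 3 ≤ 5 and |y| = 3 ≥ 1. Reading y takes M from A back to A, so every xyⁱz is accepted.

abb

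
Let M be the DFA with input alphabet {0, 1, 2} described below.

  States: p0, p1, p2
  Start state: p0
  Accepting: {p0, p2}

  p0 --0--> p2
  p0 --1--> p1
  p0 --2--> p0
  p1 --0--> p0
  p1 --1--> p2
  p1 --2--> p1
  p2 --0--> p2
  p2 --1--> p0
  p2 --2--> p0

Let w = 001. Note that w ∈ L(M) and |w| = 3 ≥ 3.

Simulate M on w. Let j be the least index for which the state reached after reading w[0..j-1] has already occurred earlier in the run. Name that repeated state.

State sequence: p0 -0-> p2 -0-> p2 -1-> p0
First repeat at step 2: p2 was already visited.

The earliest repeat is at step j = 2: M is in p2, which it already visited at step i = 1.
The DFA has 3 states, so the proof of the pumping lemma guarantees a repeated state among the first 3+1 visited; the segment between the two visits is the pumpable y.

p2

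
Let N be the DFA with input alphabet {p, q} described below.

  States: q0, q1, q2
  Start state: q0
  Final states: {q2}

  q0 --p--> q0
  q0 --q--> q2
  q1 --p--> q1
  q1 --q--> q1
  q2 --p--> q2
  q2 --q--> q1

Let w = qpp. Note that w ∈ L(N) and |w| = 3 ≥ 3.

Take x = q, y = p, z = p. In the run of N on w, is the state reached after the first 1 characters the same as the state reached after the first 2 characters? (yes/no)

yes

State sequence: q0 -q-> q2 -p-> q2

After x (step 1): q2. After xy (step 2): q2.
They match, so y = p drives N around a cycle from q2 back to itself; pumping y any number of times keeps N in q2 before reading z, and xyⁱz ∈ L(N) for every i ≥ 0.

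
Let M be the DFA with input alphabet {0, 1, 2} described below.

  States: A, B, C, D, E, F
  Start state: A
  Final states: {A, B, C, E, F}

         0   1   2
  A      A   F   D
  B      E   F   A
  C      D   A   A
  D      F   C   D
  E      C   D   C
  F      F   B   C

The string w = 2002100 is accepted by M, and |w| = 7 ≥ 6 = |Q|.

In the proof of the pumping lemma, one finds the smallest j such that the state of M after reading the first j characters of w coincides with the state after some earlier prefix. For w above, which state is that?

F

State sequence: A -2-> D -0-> F -0-> F -2-> C -1-> A -0-> A -0-> A
First repeat at step 3: F was already visited.

The earliest repeat is at step j = 3: M is in F, which it already visited at step i = 2.
Since M has 6 states, any run of length ≥ 6 visits 6+1 states, so by pigeonhole some state repeats within the first 6 steps — that repeat gives the pumpable loop.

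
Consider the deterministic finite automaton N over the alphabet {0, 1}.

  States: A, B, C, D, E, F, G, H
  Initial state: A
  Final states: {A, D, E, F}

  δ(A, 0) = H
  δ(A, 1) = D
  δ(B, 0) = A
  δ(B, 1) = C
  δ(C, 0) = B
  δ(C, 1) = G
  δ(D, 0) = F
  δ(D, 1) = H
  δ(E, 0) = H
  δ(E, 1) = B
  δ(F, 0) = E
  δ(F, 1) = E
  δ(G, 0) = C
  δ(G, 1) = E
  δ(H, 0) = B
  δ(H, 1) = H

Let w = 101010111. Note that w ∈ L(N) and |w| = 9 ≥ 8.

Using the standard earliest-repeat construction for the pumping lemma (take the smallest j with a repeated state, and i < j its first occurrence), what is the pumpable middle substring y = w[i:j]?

Run of N on w = 1 0 1 0 1 0 1 1 1:
  step 0: A  (start)
  step 1: D  (read 1: A→D)
  step 2: F  (read 0: D→F)
  step 3: E  (read 1: F→E)
  step 4: H  (read 0: E→H)
  step 5: H  (read 1: H→H)   ← first repeat (H seen earlier)
  step 6: B  (read 0: H→B)
  step 7: C  (read 1: B→C)
  step 8: G  (read 1: C→G)
  step 9: E  (read 1: G→E)

So i = 4, j = 5, giving x = w[0:4] = 1010, y = w[4:5] = 1, z = w[5:9] = 0111.
Check: |xy| = 5 ≤ 8 and |y| = 1 ≥ 1. Reading y takes N from H back to H, so every xyⁱz is accepted.

1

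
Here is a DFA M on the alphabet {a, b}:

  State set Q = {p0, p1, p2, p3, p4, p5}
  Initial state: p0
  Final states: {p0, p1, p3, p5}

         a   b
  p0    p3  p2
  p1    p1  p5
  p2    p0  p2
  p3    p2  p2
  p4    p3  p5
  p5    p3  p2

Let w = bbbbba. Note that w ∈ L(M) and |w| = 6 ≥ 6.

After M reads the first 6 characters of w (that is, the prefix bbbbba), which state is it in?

p0

Run of M on the first 6 characters of w = b b b b b a:
  step 0: p0  (start)
  step 1: p2  (read b: p0→p2)
  step 2: p2  (read b: p2→p2)
  step 3: p2  (read b: p2→p2)
  step 4: p2  (read b: p2→p2)
  step 5: p2  (read b: p2→p2)
  step 6: p0  (read a: p2→p0)

After reading 6 characters, M is in state p0.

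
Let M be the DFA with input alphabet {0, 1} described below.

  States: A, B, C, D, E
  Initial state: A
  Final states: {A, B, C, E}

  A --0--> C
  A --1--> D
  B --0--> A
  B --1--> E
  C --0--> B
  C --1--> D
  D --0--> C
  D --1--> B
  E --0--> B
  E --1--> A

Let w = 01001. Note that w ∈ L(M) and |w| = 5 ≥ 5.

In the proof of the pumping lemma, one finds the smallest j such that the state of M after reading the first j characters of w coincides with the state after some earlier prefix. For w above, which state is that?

C

Run of M on w = 0 1 0 0 1:
  step 0: A  (start)
  step 1: C  (read 0: A→C)
  step 2: D  (read 1: C→D)
  step 3: C  (read 0: D→C)   ← first repeat (C seen earlier)
  step 4: B  (read 0: C→B)
  step 5: E  (read 1: B→E)

The earliest repeat is at step j = 3: M is in C, which it already visited at step i = 1.
With |Q| = 5, pigeonhole forces a state repeat no later than step 5; the substring read between the first and second visits to that state can be pumped.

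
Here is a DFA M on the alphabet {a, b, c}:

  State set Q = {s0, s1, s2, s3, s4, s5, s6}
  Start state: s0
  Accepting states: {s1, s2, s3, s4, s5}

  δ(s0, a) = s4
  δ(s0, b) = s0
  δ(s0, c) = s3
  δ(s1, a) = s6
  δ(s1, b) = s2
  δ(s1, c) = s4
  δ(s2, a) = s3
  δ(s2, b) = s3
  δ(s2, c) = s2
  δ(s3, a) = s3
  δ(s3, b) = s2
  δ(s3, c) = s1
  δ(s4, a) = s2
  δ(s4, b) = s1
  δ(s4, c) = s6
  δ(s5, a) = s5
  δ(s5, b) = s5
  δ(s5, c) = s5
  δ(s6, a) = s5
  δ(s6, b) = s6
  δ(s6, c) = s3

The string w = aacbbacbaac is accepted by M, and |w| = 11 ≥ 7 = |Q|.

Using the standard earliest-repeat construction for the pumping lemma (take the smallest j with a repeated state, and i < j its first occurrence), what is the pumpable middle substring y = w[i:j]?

Run of M on w = a a c b b a c b a a c:
  step 0: s0  (start)
  step 1: s4  (read a: s0→s4)
  step 2: s2  (read a: s4→s2)
  step 3: s2  (read c: s2→s2)   ← first repeat (s2 seen earlier)
  step 4: s3  (read b: s2→s3)
  step 5: s2  (read b: s3→s2)
  step 6: s3  (read a: s2→s3)
  step 7: s1  (read c: s3→s1)
  step 8: s2  (read b: s1→s2)
  step 9: s3  (read a: s2→s3)
  step 10: s3  (read a: s3→s3)
  step 11: s1  (read c: s3→s1)

So i = 2, j = 3, giving x = w[0:2] = aa, y = w[2:3] = c, z = w[3:11] = bbacbaac.
Check: |xy| = 3 ≤ 7 and |y| = 1 ≥ 1. Reading y takes M from s2 back to s2, so every xyⁱz is accepted.
Pumping length from the standard proof: p = 7 (the number of states). The repeated state found above gives |xy| = j ≤ 7 and |y| = j − i ≥ 1.

c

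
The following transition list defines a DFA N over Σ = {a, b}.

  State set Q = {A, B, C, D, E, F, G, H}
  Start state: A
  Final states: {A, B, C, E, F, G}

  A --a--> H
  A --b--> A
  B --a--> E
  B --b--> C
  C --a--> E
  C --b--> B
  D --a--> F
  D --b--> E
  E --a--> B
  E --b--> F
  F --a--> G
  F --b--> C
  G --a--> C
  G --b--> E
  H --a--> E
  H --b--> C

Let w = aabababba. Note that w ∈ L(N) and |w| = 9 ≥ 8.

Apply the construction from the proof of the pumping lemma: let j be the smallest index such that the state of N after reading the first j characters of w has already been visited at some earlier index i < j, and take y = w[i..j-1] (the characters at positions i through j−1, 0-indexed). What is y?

State sequence: A -a-> H -a-> E -b-> F -a-> G -b-> E -a-> B -b-> C -b-> B -a-> E
First repeat at step 5: E was already visited.

So i = 2, j = 5, giving x = w[0:2] = aa, y = w[2:5] = bab, z = w[5:9] = abba.
Check: |xy| = 5 ≤ 8 and |y| = 3 ≥ 1. Reading y takes N from E back to E, so every xyⁱz is accepted.
With |Q| = 8, pigeonhole forces a state repeat no later than step 8; the substring read between the first and second visits to that state can be pumped.

bab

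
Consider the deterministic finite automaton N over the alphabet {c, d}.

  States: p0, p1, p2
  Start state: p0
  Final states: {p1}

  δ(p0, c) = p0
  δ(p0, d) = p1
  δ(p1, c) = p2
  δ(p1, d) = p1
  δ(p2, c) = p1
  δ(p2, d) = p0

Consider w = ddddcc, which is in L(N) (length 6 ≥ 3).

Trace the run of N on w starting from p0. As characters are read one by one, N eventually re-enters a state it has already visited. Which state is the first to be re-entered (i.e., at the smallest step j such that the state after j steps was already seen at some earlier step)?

p1

Run of N on w = d d d d c c:
  step 0: p0  (start)
  step 1: p1  (read d: p0→p1)
  step 2: p1  (read d: p1→p1)   ← first repeat (p1 seen earlier)
  step 3: p1  (read d: p1→p1)
  step 4: p1  (read d: p1→p1)
  step 5: p2  (read c: p1→p2)
  step 6: p1  (read c: p2→p1)

The earliest repeat is at step j = 2: N is in p1, which it already visited at step i = 1.
Since N has 3 states, any run of length ≥ 3 visits 3+1 states, so by pigeonhole some state repeats within the first 3 steps — that repeat gives the pumpable loop.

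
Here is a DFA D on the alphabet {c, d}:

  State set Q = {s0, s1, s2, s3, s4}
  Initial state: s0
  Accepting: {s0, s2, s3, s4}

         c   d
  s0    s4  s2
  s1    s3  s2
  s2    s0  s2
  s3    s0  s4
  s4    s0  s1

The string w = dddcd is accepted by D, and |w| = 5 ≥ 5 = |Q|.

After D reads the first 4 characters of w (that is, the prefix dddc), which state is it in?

s0

State sequence: s0 -d-> s2 -d-> s2 -d-> s2 -c-> s0

After reading 4 characters, D is in state s0.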